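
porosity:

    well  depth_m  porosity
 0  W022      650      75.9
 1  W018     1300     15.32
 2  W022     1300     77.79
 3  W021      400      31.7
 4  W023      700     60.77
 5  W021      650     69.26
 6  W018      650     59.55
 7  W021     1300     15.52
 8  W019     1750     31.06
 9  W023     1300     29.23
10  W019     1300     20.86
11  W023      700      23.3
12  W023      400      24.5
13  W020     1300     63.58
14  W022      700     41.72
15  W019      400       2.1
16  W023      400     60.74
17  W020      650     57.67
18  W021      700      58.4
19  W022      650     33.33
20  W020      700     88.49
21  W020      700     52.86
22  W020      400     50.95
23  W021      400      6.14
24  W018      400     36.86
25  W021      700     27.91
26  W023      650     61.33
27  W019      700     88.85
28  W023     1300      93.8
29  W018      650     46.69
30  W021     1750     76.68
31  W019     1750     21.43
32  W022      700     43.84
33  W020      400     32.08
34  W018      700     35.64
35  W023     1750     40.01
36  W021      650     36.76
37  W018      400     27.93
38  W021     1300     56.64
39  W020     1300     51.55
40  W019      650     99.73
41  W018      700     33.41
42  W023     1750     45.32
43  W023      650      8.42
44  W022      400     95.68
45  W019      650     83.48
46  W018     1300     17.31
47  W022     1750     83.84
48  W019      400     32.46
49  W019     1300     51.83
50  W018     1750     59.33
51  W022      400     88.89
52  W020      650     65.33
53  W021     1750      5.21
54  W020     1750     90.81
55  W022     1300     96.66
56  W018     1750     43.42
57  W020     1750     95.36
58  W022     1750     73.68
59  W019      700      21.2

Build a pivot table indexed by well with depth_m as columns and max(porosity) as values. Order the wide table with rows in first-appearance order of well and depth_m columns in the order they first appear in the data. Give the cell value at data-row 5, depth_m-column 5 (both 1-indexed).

31.06

With rows in first-appearance order of well, row 5 is well=W019. depth_m columns in first-appearance order: 650, 1300, 400, 700, 1750; column 5 is 1750.
Long rows with well=W019, depth_m=1750: max(31.06, 21.43) = 31.06.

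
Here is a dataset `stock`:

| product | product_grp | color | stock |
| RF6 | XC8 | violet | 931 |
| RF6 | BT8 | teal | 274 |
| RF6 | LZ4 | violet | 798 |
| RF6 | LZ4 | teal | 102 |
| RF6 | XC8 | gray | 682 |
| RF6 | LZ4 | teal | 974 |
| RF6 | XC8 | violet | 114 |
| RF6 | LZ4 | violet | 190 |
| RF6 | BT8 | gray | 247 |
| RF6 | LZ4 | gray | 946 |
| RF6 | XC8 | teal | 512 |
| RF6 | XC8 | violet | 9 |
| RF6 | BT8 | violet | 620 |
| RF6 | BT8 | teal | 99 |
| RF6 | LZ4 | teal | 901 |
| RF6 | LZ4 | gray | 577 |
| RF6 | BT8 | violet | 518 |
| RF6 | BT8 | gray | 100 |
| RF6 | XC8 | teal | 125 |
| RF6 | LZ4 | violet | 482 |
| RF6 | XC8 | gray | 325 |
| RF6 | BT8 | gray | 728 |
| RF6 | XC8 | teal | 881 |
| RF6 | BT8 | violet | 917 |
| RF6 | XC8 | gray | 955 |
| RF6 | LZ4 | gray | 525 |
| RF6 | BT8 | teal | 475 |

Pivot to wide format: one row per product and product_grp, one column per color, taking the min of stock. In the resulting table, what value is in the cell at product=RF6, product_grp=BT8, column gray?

100

Rows with product=RF6, product_grp=BT8 and color=gray: stock values are 247, 100, 728.
min(247, 100, 728) = 100.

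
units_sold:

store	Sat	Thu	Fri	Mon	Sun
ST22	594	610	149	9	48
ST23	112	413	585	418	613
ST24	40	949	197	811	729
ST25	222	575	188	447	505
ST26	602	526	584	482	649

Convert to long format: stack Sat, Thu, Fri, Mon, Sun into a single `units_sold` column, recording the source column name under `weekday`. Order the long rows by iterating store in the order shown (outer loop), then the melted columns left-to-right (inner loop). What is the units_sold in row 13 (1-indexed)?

197

25 rows total (5 × 5). Row 13: index ⌊(13-1)/5⌋ = 2 into store → ST24; (13-1) mod 5 = 2 into the melted columns → Fri.
So row 13 is (ST24, Fri, 197); units_sold = 197.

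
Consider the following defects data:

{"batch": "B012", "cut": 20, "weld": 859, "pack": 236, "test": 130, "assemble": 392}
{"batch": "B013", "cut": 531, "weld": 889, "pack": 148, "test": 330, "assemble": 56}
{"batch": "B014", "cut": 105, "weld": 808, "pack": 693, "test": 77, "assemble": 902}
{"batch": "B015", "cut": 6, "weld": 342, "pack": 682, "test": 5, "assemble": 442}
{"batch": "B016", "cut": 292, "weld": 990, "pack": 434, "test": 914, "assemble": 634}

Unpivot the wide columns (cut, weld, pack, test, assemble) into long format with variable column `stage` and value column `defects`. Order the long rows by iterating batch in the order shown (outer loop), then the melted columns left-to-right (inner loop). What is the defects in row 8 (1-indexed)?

25 rows total (5 × 5). Row 8: index ⌊(8-1)/5⌋ = 1 into batch → B013; (8-1) mod 5 = 2 into the melted columns → pack.
So row 8 is (B013, pack, 148); defects = 148.

148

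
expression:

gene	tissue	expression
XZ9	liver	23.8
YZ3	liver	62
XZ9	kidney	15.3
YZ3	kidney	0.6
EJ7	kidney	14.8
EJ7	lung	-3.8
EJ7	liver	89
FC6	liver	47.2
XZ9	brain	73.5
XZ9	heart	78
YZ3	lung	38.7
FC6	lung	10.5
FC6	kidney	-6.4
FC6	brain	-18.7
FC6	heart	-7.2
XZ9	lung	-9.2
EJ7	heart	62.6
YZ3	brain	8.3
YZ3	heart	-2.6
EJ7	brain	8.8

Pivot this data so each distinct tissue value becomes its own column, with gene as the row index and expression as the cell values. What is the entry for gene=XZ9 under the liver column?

Wide layout: rows indexed by gene, columns are the 5 distinct tissue values (liver, kidney, lung, brain, heart).
Cell (gene=XZ9, tissue=liver) draws from the long row where gene=XZ9 and tissue=liver, which has expression=23.8.

23.8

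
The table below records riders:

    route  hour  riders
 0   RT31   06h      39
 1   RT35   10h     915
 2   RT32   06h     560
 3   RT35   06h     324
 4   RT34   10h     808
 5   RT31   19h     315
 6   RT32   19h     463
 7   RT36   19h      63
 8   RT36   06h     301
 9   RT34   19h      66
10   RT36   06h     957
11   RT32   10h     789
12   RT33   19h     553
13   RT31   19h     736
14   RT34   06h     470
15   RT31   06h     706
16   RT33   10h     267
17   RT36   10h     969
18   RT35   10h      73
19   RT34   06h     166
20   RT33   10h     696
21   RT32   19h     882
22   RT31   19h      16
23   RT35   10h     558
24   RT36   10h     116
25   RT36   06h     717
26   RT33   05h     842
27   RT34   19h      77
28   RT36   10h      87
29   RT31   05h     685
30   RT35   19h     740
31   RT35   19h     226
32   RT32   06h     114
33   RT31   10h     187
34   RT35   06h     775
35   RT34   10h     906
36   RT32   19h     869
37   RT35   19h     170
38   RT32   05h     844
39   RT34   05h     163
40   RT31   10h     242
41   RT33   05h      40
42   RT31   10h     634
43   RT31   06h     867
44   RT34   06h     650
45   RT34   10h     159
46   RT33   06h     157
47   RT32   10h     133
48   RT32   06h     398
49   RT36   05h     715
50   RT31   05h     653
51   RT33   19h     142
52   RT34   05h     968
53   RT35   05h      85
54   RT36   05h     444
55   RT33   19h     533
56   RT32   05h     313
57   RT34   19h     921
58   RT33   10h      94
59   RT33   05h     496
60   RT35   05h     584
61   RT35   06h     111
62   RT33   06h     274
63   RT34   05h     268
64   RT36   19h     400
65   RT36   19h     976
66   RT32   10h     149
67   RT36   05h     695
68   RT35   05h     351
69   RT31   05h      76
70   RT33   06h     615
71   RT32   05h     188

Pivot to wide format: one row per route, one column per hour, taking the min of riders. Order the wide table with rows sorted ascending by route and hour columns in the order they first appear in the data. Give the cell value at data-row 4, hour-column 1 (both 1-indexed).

With rows sorted ascending by route, row 4 is route=RT34. hour columns in first-appearance order: 06h, 10h, 19h, 05h; column 1 is 06h.
Long rows with route=RT34, hour=06h: min(470, 166, 650) = 166.

166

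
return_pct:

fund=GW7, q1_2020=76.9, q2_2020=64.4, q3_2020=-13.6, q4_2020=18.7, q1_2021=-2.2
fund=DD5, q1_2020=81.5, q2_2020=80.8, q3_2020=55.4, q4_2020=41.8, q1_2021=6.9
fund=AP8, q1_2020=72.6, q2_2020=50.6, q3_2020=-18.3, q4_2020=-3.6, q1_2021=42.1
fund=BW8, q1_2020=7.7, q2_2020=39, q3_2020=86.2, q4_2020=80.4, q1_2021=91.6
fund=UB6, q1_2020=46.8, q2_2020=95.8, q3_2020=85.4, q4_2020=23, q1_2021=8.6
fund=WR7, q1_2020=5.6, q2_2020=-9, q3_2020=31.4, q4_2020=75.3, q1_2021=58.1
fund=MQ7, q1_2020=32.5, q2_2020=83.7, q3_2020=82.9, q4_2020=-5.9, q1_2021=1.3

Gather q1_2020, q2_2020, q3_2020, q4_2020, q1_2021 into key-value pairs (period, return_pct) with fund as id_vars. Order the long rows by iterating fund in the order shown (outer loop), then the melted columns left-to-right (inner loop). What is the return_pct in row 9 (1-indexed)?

41.8

35 rows total (7 × 5). Row 9: index ⌊(9-1)/5⌋ = 1 into fund → DD5; (9-1) mod 5 = 3 into the melted columns → q4_2020.
So row 9 is (DD5, q4_2020, 41.8); return_pct = 41.8.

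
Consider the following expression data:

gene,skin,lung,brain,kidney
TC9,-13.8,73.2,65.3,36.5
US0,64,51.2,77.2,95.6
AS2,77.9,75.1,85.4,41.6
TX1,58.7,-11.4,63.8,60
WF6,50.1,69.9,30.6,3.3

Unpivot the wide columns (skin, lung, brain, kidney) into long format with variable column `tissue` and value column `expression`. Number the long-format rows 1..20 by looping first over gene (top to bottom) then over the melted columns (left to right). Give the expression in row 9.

77.9

20 rows total (5 × 4). Row 9: index ⌊(9-1)/4⌋ = 2 into gene → AS2; (9-1) mod 4 = 0 into the melted columns → skin.
So row 9 is (AS2, skin, 77.9); expression = 77.9.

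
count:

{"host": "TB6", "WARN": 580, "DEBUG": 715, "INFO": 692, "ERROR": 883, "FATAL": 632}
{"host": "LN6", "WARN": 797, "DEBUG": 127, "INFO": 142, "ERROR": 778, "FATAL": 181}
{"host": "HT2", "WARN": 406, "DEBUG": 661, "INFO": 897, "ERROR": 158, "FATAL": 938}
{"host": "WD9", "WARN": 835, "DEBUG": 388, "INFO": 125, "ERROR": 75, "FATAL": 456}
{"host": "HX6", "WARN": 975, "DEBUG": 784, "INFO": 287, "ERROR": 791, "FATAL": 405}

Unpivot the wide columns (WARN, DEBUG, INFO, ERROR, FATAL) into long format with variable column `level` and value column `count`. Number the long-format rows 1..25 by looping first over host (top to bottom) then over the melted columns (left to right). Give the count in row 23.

25 rows total (5 × 5). Row 23: index ⌊(23-1)/5⌋ = 4 into host → HX6; (23-1) mod 5 = 2 into the melted columns → INFO.
So row 23 is (HX6, INFO, 287); count = 287.

287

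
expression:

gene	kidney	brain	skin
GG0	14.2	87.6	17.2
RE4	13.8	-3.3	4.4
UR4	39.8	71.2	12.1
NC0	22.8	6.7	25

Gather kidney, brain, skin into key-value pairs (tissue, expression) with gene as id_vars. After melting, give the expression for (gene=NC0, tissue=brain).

Unpivoting turns each (gene, wide-column) pair into one long row.
The wide cell at row NC0, column brain holds 6.7, so the long row (NC0, brain) has expression=6.7.

6.7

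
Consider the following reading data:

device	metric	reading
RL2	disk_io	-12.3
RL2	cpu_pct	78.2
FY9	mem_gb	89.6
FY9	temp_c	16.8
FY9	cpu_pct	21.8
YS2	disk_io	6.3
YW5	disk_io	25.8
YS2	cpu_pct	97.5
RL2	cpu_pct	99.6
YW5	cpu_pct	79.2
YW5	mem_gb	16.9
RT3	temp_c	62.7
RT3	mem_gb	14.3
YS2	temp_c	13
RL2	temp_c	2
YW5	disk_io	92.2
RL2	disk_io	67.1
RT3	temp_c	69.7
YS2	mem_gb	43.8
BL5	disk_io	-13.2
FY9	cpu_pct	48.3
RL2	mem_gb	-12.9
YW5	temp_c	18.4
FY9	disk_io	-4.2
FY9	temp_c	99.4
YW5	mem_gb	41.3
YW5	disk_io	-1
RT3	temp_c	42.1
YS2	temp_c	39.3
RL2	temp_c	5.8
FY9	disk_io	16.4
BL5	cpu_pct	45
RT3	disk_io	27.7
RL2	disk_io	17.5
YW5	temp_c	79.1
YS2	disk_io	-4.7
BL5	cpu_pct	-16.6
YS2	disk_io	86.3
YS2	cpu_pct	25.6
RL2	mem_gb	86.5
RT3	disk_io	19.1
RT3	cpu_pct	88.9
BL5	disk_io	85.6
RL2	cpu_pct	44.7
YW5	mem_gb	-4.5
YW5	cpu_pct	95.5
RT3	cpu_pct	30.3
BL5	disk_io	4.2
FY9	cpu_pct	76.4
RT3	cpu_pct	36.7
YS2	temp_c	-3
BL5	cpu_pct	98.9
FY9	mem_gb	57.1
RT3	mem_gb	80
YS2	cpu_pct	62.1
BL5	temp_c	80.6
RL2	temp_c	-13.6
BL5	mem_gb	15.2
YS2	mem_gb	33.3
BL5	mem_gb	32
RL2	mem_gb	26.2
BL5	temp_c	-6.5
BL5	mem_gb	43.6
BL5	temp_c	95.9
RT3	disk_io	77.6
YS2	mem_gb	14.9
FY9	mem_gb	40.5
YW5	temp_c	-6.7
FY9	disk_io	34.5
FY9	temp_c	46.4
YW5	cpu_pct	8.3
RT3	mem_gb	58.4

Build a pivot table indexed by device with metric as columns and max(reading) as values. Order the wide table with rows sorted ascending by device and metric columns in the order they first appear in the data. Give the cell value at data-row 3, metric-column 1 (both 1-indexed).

67.1

With rows sorted ascending by device, row 3 is device=RL2. metric columns in first-appearance order: disk_io, cpu_pct, mem_gb, temp_c; column 1 is disk_io.
Long rows with device=RL2, metric=disk_io: max(-12.3, 67.1, 17.5) = 67.1.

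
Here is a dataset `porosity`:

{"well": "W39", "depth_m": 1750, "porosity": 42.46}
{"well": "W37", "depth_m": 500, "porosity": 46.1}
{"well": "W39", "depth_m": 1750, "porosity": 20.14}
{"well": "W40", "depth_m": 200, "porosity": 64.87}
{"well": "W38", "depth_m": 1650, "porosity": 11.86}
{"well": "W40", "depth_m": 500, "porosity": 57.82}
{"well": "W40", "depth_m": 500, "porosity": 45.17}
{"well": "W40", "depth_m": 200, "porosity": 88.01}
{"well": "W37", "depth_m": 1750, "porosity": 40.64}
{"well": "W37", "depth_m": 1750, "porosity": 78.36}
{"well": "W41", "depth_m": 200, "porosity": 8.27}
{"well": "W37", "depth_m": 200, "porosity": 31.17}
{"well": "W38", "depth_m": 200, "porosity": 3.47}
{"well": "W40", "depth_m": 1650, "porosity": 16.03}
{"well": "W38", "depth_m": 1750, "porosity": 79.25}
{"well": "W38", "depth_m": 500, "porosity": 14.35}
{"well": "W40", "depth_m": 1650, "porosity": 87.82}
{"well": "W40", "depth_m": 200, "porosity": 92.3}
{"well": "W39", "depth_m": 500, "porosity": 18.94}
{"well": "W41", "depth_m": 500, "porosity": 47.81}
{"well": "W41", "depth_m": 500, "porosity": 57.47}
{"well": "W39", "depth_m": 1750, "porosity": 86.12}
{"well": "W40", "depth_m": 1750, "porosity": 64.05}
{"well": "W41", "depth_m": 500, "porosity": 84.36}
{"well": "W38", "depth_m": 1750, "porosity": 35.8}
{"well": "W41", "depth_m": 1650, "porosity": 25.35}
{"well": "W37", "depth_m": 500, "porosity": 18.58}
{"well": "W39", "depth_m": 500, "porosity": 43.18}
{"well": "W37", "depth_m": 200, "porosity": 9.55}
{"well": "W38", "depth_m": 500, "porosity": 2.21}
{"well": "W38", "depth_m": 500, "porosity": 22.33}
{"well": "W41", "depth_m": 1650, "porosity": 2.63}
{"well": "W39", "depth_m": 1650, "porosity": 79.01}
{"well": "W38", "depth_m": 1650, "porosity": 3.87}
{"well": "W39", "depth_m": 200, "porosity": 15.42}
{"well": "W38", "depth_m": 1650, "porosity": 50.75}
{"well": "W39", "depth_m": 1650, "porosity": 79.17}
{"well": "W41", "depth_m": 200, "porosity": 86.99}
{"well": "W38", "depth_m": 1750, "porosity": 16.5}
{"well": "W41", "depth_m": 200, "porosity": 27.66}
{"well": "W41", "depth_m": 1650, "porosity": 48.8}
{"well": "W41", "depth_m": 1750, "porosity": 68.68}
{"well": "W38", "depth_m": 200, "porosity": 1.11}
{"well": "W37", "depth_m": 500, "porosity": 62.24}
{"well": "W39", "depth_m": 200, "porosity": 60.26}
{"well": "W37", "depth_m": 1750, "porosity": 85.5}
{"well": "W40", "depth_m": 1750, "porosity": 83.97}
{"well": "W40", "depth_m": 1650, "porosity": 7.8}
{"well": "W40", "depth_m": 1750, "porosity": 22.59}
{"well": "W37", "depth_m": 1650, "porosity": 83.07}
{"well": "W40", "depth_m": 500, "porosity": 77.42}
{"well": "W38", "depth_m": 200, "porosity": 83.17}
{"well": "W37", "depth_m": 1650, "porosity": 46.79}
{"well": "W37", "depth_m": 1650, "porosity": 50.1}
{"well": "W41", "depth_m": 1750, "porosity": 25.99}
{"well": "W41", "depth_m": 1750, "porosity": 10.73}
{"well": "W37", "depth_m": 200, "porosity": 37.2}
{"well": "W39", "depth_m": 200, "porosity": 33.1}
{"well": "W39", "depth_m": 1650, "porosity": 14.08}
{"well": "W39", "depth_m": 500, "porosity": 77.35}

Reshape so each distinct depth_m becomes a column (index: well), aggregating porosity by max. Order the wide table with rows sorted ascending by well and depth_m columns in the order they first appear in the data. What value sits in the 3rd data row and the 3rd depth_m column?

With rows sorted ascending by well, row 3 is well=W39. depth_m columns in first-appearance order: 1750, 500, 200, 1650; column 3 is 200.
Long rows with well=W39, depth_m=200: max(15.42, 60.26, 33.1) = 60.26.

60.26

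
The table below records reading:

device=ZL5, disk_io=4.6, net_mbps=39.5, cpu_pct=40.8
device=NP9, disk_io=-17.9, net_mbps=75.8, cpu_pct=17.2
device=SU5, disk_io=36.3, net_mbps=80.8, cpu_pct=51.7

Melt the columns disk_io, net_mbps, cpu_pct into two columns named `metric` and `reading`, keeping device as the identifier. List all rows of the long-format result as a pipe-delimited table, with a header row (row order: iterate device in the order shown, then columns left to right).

| device | metric | reading |
| ZL5 | disk_io | 4.6 |
| ZL5 | net_mbps | 39.5 |
| ZL5 | cpu_pct | 40.8 |
| NP9 | disk_io | -17.9 |
| NP9 | net_mbps | 75.8 |
| NP9 | cpu_pct | 17.2 |
| SU5 | disk_io | 36.3 |
| SU5 | net_mbps | 80.8 |
| SU5 | cpu_pct | 51.7 |

Each (device, column) pair becomes one row: 3 × 3 = 9 rows.
For example, (ZL5, disk_io) → reading=4.6.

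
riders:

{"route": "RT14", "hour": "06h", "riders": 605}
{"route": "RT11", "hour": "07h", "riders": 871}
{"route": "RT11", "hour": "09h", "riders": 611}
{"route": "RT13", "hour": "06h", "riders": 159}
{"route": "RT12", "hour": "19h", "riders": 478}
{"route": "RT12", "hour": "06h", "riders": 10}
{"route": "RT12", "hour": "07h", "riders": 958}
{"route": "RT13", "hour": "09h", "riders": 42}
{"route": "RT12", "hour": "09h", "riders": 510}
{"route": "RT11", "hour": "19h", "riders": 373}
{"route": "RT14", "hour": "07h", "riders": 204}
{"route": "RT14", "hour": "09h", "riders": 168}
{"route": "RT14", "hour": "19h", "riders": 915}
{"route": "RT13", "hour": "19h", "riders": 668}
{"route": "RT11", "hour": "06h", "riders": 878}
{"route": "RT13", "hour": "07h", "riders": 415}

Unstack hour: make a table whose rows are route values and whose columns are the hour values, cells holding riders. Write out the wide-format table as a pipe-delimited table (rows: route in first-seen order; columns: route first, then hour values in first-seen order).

Columns: route plus the 4 distinct hour values (06h, 07h, 09h, 19h).
For example, row RT14 column 06h takes riders=605 from the long row (RT14, 06h).

| route | 06h | 07h | 09h | 19h |
| RT14 | 605 | 204 | 168 | 915 |
| RT11 | 878 | 871 | 611 | 373 |
| RT13 | 159 | 415 | 42 | 668 |
| RT12 | 10 | 958 | 510 | 478 |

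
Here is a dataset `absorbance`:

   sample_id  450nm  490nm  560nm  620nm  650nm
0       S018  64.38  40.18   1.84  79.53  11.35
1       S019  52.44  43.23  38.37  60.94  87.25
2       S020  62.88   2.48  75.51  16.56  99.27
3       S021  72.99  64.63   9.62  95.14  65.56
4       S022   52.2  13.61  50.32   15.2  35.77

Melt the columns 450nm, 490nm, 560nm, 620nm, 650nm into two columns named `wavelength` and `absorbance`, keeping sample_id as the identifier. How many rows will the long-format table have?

5 sample_id values × 5 melted columns = 25 rows.

25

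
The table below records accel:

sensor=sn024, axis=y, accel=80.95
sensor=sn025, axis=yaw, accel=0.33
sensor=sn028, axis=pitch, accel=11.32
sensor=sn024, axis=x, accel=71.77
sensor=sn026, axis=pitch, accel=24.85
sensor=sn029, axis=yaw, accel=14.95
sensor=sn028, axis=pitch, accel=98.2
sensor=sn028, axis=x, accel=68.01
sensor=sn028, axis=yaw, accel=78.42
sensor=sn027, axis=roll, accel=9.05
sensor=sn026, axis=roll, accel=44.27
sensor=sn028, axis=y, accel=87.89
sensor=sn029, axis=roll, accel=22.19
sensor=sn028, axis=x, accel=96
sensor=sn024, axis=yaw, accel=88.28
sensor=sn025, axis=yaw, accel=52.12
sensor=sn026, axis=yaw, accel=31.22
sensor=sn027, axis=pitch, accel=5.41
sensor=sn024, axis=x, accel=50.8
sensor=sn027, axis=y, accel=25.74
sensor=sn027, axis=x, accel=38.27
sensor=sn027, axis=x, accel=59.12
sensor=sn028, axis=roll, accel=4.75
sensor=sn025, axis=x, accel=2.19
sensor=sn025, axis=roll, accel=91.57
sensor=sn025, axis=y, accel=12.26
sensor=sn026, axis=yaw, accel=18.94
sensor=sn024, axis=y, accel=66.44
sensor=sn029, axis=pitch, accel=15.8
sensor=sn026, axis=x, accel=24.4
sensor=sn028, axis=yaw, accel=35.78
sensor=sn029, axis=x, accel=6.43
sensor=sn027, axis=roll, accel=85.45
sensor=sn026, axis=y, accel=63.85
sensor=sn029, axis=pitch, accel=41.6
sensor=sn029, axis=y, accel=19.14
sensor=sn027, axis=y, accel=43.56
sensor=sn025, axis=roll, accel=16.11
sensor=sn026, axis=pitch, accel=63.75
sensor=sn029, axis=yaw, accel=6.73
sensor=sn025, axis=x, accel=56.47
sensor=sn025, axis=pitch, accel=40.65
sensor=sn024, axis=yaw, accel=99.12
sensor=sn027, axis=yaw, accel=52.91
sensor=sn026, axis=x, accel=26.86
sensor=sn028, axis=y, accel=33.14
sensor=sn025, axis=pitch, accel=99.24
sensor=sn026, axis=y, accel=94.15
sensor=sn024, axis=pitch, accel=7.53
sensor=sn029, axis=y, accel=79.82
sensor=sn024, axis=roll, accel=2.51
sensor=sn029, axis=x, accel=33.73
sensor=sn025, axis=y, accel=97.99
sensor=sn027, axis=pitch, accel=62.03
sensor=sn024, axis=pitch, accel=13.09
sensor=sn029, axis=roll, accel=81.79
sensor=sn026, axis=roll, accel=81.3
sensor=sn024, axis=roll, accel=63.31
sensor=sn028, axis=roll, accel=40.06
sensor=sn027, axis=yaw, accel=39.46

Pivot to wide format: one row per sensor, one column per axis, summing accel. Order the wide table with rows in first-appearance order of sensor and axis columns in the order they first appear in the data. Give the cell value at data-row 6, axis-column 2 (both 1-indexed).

With rows in first-appearance order of sensor, row 6 is sensor=sn027. axis columns in first-appearance order: y, yaw, pitch, x, roll; column 2 is yaw.
Long rows with sensor=sn027, axis=yaw: 52.91 + 39.46 = 92.37.

92.37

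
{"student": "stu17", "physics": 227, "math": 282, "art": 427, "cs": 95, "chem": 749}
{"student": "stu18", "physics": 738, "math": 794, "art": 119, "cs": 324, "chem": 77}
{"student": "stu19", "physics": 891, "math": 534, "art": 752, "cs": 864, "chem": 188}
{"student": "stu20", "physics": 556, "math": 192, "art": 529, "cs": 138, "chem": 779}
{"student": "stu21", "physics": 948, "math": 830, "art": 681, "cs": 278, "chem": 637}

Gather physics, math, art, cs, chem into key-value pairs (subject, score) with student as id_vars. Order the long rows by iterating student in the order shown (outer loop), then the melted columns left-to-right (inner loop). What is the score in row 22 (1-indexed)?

25 rows total (5 × 5). Row 22: index ⌊(22-1)/5⌋ = 4 into student → stu21; (22-1) mod 5 = 1 into the melted columns → math.
So row 22 is (stu21, math, 830); score = 830.

830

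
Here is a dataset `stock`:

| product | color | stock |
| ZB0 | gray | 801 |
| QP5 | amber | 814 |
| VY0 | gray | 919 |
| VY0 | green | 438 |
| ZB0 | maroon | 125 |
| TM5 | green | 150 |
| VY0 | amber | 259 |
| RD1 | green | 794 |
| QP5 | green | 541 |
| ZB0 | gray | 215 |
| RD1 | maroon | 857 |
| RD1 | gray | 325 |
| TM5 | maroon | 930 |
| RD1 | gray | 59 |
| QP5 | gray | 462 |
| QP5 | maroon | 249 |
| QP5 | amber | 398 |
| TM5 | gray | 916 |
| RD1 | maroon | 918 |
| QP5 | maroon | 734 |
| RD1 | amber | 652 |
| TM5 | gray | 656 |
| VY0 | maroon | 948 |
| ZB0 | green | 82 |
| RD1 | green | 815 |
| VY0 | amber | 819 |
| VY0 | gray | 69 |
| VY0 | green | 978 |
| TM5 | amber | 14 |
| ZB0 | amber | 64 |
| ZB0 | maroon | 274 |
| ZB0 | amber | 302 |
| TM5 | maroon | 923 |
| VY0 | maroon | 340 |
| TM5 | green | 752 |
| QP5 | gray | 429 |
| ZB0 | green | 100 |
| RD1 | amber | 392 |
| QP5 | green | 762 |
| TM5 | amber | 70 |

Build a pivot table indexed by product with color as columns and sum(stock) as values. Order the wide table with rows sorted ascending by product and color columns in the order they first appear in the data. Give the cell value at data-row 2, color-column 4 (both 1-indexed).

With rows sorted ascending by product, row 2 is product=RD1. color columns in first-appearance order: gray, amber, green, maroon; column 4 is maroon.
Long rows with product=RD1, color=maroon: 857 + 918 = 1775.

1775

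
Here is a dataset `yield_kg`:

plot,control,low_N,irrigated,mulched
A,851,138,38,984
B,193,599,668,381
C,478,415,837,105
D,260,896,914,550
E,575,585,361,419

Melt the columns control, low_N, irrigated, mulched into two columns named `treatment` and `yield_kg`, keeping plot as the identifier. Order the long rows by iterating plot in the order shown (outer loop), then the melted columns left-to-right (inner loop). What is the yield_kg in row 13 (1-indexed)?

20 rows total (5 × 4). Row 13: index ⌊(13-1)/4⌋ = 3 into plot → D; (13-1) mod 4 = 0 into the melted columns → control.
So row 13 is (D, control, 260); yield_kg = 260.

260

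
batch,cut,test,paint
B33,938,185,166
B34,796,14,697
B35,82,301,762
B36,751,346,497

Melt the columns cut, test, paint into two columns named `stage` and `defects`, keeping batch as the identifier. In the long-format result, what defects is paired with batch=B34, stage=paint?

Unpivoting turns each (batch, wide-column) pair into one long row.
The wide cell at row B34, column paint holds 697, so the long row (B34, paint) has defects=697.

697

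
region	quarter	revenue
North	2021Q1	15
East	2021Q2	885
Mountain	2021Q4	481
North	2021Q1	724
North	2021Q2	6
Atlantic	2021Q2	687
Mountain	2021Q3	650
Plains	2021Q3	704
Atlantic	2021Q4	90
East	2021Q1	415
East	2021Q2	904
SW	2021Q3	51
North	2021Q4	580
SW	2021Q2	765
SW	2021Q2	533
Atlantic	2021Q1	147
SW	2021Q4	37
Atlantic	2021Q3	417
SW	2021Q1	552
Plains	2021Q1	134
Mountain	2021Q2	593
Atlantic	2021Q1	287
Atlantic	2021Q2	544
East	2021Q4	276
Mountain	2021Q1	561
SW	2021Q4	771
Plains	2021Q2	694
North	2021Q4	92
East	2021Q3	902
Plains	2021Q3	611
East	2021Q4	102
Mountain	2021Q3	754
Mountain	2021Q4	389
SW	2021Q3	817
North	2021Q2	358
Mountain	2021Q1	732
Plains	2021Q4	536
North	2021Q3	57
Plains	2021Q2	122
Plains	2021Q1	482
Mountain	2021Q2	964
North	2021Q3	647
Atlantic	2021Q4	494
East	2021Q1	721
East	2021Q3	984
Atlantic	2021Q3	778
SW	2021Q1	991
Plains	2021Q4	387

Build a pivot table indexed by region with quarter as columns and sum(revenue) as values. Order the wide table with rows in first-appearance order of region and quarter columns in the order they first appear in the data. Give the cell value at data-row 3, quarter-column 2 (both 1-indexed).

With rows in first-appearance order of region, row 3 is region=Mountain. quarter columns in first-appearance order: 2021Q1, 2021Q2, 2021Q4, 2021Q3; column 2 is 2021Q2.
Long rows with region=Mountain, quarter=2021Q2: 593 + 964 = 1557.

1557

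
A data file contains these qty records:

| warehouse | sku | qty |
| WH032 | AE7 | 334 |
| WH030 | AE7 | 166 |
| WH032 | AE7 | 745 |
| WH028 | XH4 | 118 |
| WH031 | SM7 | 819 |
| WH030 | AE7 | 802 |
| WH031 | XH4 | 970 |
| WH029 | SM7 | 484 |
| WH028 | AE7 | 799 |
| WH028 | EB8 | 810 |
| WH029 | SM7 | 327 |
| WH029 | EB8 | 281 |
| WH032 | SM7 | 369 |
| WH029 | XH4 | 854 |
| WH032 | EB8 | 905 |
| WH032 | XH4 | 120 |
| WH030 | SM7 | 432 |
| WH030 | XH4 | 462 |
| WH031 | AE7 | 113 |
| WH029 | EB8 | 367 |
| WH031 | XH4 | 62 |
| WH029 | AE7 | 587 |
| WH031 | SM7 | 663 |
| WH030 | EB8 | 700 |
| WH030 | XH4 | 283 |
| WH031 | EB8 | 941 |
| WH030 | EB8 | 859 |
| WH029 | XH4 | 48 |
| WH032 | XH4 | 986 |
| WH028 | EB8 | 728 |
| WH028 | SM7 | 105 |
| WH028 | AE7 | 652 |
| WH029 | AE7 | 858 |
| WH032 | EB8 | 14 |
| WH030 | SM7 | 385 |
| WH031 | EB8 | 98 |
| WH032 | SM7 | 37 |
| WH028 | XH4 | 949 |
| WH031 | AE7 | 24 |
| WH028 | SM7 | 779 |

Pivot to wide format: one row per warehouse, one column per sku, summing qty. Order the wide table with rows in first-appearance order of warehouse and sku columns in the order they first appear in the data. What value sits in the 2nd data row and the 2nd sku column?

With rows in first-appearance order of warehouse, row 2 is warehouse=WH030. sku columns in first-appearance order: AE7, XH4, SM7, EB8; column 2 is XH4.
Long rows with warehouse=WH030, sku=XH4: 462 + 283 = 745.

745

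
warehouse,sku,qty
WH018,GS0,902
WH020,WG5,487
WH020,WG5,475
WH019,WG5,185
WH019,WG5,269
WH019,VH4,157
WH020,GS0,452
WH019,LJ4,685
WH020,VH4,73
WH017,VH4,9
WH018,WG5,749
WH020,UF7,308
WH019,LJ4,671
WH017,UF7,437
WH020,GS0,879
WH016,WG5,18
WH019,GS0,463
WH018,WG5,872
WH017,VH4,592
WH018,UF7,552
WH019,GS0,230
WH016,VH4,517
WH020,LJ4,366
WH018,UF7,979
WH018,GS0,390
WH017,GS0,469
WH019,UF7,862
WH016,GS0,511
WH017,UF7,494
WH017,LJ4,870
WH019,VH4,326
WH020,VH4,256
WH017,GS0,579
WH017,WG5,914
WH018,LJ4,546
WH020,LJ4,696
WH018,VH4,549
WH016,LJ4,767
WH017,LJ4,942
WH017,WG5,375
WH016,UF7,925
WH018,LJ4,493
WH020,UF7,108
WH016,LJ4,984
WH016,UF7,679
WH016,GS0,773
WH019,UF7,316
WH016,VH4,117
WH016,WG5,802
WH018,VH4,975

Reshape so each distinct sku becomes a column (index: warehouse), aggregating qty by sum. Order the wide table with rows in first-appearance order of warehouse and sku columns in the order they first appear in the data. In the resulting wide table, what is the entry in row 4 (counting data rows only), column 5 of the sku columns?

With rows in first-appearance order of warehouse, row 4 is warehouse=WH017. sku columns in first-appearance order: GS0, WG5, VH4, LJ4, UF7; column 5 is UF7.
Long rows with warehouse=WH017, sku=UF7: 437 + 494 = 931.

931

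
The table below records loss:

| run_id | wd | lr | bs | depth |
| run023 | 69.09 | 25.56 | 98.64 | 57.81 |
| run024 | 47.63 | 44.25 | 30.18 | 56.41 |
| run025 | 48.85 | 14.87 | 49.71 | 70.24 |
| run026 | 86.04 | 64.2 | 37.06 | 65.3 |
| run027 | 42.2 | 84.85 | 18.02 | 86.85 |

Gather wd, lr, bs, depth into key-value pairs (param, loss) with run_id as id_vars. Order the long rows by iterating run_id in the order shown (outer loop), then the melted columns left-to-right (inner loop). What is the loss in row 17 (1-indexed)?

42.2

20 rows total (5 × 4). Row 17: index ⌊(17-1)/4⌋ = 4 into run_id → run027; (17-1) mod 4 = 0 into the melted columns → wd.
So row 17 is (run027, wd, 42.2); loss = 42.2.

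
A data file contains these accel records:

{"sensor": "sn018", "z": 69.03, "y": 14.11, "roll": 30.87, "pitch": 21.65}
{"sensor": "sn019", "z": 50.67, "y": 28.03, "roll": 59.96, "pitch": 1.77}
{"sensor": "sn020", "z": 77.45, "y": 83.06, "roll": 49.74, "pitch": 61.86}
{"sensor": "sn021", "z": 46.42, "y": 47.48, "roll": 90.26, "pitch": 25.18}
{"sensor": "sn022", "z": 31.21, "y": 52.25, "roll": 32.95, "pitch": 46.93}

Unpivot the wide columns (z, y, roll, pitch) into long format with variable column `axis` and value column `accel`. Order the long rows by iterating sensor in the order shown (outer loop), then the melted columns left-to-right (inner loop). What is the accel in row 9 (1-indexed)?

20 rows total (5 × 4). Row 9: index ⌊(9-1)/4⌋ = 2 into sensor → sn020; (9-1) mod 4 = 0 into the melted columns → z.
So row 9 is (sn020, z, 77.45); accel = 77.45.

77.45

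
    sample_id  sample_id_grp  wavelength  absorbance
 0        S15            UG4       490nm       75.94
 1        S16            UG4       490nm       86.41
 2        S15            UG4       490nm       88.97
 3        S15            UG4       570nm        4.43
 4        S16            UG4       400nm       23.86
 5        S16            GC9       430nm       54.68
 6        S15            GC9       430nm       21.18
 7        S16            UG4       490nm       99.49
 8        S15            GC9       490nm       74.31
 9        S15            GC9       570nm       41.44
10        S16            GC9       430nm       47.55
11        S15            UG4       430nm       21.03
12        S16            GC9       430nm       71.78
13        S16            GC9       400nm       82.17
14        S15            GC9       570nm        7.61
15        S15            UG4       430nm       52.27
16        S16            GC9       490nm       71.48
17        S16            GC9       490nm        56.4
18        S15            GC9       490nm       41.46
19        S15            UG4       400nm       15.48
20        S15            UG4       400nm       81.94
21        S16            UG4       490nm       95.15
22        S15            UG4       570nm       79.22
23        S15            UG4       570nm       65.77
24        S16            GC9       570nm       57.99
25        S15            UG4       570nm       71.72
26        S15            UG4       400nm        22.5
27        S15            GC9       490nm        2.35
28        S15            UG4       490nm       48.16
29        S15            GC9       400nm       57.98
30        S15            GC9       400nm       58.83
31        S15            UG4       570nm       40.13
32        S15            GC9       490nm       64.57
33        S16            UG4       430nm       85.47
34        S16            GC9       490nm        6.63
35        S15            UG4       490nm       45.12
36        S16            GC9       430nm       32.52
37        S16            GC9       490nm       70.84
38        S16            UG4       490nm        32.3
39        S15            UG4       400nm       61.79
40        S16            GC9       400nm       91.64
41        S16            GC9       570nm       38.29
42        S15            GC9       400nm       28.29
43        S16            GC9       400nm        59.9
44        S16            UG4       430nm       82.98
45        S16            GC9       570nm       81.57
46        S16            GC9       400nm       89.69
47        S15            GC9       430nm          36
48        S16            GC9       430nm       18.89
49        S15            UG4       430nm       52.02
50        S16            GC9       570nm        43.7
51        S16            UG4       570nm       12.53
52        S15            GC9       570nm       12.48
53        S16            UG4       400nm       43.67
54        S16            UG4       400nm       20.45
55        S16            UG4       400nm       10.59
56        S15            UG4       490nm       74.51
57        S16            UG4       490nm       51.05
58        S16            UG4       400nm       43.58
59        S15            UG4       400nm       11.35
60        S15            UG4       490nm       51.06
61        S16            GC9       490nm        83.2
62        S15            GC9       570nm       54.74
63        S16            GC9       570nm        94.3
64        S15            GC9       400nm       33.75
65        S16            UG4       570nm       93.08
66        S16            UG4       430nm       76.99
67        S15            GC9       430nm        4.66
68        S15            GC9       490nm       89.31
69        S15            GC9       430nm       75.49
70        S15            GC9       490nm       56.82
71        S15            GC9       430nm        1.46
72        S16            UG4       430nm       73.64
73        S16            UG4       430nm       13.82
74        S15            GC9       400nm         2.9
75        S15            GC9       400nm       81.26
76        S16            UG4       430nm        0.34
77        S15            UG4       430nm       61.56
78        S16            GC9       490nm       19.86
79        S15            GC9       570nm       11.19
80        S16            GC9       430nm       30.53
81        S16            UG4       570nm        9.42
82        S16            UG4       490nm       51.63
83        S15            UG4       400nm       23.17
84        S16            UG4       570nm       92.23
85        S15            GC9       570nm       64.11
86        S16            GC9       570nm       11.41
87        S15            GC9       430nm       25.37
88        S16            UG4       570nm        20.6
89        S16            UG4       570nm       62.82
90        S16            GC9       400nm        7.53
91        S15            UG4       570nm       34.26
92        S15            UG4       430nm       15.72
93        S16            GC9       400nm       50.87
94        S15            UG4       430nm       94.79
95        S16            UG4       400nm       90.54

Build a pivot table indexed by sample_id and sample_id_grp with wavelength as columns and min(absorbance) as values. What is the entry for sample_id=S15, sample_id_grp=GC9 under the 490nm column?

2.35

Rows with sample_id=S15, sample_id_grp=GC9 and wavelength=490nm: absorbance values are 74.31, 41.46, 2.35, 64.57, 89.31, 56.82.
min(74.31, 41.46, 2.35, 64.57, 89.31, 56.82) = 2.35.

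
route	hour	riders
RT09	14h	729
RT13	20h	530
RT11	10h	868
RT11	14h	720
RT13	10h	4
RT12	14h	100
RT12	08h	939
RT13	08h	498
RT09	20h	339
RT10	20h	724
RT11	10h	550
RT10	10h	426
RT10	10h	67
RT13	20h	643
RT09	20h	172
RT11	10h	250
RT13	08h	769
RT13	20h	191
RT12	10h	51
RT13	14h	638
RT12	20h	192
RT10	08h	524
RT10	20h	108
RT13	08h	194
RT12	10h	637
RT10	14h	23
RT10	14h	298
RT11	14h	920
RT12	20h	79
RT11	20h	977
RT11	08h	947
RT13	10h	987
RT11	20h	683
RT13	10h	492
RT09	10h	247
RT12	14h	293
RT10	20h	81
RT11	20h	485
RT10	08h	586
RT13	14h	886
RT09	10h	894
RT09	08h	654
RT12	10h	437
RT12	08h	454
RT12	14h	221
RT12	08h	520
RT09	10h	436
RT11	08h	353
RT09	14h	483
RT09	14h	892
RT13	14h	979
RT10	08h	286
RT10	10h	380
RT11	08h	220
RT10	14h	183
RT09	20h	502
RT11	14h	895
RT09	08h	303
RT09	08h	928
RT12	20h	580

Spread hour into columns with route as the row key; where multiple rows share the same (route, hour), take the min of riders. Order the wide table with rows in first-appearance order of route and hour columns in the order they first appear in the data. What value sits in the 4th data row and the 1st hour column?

With rows in first-appearance order of route, row 4 is route=RT12. hour columns in first-appearance order: 14h, 20h, 10h, 08h; column 1 is 14h.
Long rows with route=RT12, hour=14h: min(100, 293, 221) = 100.

100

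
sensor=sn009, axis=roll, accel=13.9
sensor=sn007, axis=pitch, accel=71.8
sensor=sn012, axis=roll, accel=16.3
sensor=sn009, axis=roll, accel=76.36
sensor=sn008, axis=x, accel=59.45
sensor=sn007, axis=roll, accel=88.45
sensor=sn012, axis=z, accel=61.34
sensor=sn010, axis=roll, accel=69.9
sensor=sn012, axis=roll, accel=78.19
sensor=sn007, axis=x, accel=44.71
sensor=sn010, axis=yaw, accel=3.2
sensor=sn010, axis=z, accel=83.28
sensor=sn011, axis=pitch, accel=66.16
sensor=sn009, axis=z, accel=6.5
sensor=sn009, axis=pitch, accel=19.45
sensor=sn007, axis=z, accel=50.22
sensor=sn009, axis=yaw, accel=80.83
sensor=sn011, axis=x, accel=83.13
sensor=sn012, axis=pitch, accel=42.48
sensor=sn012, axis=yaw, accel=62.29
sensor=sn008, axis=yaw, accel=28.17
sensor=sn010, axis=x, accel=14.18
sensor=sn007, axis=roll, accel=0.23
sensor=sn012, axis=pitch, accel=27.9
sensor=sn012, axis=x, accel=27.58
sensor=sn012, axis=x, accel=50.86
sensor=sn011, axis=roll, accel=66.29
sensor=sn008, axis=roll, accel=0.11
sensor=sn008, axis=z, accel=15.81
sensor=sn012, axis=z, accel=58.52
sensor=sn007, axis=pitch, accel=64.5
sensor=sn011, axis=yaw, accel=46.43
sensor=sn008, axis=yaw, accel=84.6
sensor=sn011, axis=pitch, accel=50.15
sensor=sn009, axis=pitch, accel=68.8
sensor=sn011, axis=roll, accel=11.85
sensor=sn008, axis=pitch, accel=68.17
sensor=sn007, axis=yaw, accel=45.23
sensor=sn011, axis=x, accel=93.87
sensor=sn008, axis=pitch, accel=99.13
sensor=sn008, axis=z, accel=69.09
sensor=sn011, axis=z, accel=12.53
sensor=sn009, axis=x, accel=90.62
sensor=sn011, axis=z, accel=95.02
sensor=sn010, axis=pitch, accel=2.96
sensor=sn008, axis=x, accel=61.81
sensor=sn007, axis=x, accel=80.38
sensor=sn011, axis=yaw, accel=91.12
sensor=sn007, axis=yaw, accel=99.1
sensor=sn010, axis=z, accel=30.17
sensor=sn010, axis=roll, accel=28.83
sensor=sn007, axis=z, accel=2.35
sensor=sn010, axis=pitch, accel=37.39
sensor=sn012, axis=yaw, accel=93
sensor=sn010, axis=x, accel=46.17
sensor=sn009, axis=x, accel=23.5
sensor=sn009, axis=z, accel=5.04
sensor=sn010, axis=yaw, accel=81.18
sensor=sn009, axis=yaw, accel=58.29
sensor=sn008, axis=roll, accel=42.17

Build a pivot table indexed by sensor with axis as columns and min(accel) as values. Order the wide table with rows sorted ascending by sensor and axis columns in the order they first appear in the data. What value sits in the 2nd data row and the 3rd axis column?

With rows sorted ascending by sensor, row 2 is sensor=sn008. axis columns in first-appearance order: roll, pitch, x, z, yaw; column 3 is x.
Long rows with sensor=sn008, axis=x: min(59.45, 61.81) = 59.45.

59.45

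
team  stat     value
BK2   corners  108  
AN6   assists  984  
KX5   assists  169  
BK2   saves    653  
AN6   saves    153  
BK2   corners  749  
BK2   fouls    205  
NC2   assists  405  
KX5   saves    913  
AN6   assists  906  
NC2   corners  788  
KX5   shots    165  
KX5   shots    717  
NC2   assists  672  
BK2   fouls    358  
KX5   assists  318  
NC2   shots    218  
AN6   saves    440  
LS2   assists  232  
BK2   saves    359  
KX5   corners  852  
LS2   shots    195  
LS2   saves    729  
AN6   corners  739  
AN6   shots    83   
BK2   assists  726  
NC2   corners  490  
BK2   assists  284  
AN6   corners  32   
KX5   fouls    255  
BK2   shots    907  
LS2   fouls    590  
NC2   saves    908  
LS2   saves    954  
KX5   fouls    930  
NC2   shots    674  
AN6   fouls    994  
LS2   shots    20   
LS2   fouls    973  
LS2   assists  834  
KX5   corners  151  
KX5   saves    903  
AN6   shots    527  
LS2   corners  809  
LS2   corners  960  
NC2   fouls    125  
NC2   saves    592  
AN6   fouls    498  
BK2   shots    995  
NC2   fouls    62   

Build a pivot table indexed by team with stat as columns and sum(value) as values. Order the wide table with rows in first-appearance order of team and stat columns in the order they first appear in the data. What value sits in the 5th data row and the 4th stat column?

1563

With rows in first-appearance order of team, row 5 is team=LS2. stat columns in first-appearance order: corners, assists, saves, fouls, shots; column 4 is fouls.
Long rows with team=LS2, stat=fouls: 590 + 973 = 1563.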